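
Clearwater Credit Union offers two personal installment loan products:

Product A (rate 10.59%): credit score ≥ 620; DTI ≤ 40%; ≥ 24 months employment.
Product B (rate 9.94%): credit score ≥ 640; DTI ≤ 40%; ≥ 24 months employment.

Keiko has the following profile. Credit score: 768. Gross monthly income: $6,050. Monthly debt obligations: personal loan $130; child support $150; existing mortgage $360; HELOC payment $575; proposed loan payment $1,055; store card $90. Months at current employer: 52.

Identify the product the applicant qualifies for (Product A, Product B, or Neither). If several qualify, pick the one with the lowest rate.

Product B

Total debts = (130 + 150 + 360 + 575 + 1,055 + 90) = 2,360; DTI = 2,360/6,050 = 39%.
Product A: score 768 ≥ 620; DTI 39% ≤ 40%; employment 52 ≥ 24 mo → qualifies.
Product B: score 768 ≥ 640; DTI 39% ≤ 40%; employment 52 ≥ 24 mo → qualifies.
Qualifying: Product A, Product B. Lowest rate is 9.94% → Product B.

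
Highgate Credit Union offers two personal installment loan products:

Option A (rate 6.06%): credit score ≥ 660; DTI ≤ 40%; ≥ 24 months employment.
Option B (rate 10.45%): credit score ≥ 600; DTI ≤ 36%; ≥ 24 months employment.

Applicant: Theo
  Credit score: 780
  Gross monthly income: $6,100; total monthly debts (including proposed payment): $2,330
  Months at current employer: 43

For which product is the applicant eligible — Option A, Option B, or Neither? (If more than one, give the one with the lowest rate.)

Option A

DTI = 2,330/6,100 = 38.2%.
Option A: score 780 ≥ 660; DTI 38.2% ≤ 40%; employment 43 ≥ 24 mo → qualifies.
Option B: score 780 ≥ 600; DTI 38.2% > 36%; employment 43 ≥ 24 mo → does not qualify.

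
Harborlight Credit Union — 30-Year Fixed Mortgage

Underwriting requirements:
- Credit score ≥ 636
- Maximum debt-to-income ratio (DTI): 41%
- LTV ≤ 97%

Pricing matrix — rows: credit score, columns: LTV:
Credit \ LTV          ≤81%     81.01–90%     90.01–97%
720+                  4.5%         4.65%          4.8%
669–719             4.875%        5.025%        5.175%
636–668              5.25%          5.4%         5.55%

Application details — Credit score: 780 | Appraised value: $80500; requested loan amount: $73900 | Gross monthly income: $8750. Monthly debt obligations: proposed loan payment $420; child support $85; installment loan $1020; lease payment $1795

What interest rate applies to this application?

4.8%

Credit score 780 ≥ 636; Total monthly debts = (420 + 85 + 1,020 + 1,795) = 3,320. Debt-to-income = 3,320/8,750 = 37.9% — meets 41% limit
LTV: 73,900 ÷ 80,500 = 91.8%, within 97% cap
Row: 780 falls in 720+. Column: 91.8% falls in 90.01–97%. Rate = 4.8%.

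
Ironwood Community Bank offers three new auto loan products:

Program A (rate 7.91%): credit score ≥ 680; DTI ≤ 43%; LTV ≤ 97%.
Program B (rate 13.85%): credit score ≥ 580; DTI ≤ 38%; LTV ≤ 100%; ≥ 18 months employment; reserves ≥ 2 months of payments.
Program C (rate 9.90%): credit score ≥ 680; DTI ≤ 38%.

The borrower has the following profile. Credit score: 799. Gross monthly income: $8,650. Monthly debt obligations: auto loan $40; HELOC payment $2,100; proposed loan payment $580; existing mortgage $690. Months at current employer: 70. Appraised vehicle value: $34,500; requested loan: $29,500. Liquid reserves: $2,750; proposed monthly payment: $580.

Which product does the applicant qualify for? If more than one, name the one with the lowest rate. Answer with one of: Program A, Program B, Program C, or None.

Program A

Total debts = (40 + 2,100 + 580 + 690) = 3,410; DTI = 3,410/8,650 = 39.4%.
LTV = 29,500/34,500 = 85.5%.
Reserves = 2,750/580 = 4.7 months.
Program A: score 799 ≥ 680; DTI 39.4% ≤ 43%; LTV 85.5% ≤ 97% → qualifies.
Program B: score 799 ≥ 580; DTI 39.4% > 38%; LTV 85.5% ≤ 100%; employment 70 ≥ 18 mo; reserves 4.7 ≥ 2 mo → does not qualify.
Program C: score 799 ≥ 680; DTI 39.4% > 38% → does not qualify.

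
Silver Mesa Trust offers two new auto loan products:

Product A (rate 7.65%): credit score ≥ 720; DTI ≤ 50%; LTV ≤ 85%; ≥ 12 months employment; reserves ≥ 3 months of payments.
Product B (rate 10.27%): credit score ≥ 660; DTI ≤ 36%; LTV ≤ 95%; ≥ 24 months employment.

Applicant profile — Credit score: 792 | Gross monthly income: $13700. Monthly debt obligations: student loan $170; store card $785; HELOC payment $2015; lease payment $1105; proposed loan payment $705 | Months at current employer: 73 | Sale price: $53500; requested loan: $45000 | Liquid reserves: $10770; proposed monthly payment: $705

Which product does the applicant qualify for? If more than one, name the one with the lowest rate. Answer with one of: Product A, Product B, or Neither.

Product A

Total debts = (170 + 785 + 2,015 + 1,105 + 705) = 4,780; DTI = 4,780/13,700 = 34.9%.
LTV = 45,000/53,500 = 84.1%.
Reserves = 10,770/705 = 15.3 months.
Product A: score 792 ≥ 720; DTI 34.9% ≤ 50%; LTV 84.1% ≤ 85%; employment 73 ≥ 12 mo; reserves 15.3 ≥ 3 mo → qualifies.
Product B: score 792 ≥ 660; DTI 34.9% ≤ 36%; LTV 84.1% ≤ 95%; employment 73 ≥ 24 mo → qualifies.
Qualifying: Product A, Product B. Lowest rate is 7.65% → Product A.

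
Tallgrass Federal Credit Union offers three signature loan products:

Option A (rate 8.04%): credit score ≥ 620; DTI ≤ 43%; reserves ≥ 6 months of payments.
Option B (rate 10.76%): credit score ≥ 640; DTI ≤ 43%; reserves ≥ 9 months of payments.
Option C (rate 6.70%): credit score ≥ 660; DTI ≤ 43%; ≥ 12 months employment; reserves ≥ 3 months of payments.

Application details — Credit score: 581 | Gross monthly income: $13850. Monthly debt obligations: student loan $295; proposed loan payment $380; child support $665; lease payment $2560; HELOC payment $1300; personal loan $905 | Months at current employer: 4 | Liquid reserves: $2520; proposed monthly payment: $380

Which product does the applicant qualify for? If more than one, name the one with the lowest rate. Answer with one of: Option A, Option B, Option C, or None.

Total debts = (295 + 380 + 665 + 2,560 + 1,300 + 905) = 6,105; DTI = 6,105/13,850 = 44.1%.
Reserves = 2,520/380 = 6.6 months.
Option A: score 581 < 620; DTI 44.1% > 43%; reserves 6.6 ≥ 6 mo → does not qualify.
Option B: score 581 < 640; DTI 44.1% > 43%; reserves 6.6 < 9 mo → does not qualify.
Option C: score 581 < 660; DTI 44.1% > 43%; employment 4 < 12 mo; reserves 6.6 ≥ 3 mo → does not qualify.

None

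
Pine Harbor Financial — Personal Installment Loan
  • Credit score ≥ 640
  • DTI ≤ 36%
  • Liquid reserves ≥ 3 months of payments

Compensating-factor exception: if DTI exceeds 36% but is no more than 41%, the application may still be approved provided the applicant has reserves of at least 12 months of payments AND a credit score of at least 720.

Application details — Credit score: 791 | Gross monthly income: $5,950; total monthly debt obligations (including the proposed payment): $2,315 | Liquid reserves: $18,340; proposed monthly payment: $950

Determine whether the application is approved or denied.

Approved

Credit score 791 ≥ 640 (meets base)
DTI: 2,315 ÷ 5,950 = 38.9%, over the 36% base limit.
Liquid reserves cover 18,340/950 = 19.3 months — ≥ 3 required
DTI 38.9% is within the 36%–41% exception band; checking compensating factors.
Override check — reserves: 19.3 mo (ok); score: 791 (ok).
Both compensating conditions met → exception applies.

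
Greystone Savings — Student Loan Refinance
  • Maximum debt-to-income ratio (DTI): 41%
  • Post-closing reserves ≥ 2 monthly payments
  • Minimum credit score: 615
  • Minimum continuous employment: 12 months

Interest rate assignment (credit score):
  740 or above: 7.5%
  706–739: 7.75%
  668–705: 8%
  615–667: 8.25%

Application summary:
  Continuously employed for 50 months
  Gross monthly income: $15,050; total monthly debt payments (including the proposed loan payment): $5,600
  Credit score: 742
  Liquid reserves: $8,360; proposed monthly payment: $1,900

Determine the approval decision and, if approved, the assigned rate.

Credit score 742 ≥ 615 (meets minimum)
Employment 50 ≥ 12 months
Reserves = 8,360/1,900 = 4.4 months ≥ 2
DTI = 5,600/15,050 = 37.2% ≤ 41%
All requirements met. Score 742 falls in the 740 or above tier → 7.5%.

Approved at 7.5%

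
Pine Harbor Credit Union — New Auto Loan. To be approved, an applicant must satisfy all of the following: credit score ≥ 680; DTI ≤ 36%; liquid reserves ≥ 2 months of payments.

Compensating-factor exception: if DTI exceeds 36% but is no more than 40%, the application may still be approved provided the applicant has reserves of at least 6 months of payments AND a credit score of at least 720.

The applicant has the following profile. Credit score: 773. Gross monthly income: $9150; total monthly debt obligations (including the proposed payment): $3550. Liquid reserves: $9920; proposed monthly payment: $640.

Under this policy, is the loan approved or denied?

Approved

Credit score 773 ≥ 680 (meets base)
DTI: 3,550 ÷ 9,150 = 38.8%, over the 36% base limit.
Reserves: 9,920 ÷ 640 = 15.5 months (meets 2-month minimum)
DTI 38.8% is within the 36%–40% exception band; checking compensating factors.
Reserves 15.5 ≥ 6 months; credit score 773 ≥ 720.
Both override conditions satisfied; DTI exception granted.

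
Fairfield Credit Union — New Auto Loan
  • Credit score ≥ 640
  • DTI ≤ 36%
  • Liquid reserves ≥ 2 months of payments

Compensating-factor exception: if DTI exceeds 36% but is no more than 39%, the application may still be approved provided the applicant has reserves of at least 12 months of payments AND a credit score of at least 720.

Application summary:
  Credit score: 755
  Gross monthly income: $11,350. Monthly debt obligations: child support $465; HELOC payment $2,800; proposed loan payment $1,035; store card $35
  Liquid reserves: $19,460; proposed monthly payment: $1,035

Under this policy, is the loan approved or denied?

Credit score 755 ≥ 640 (meets base)
Total debts = (465 + 2,800 + 1,035 + 35) = 4,335. DTI = 4,335/11,350 = 38.2% > 36% — standard DTI limit exceeded.
Reserves: 19,460 ÷ 1,035 = 18.8 months (meets 2-month minimum)
DTI 38.2% is within the 36%–39% exception band; checking compensating factors.
Override check — reserves: 18.8 mo (ok); score: 755 (ok).
Both override conditions satisfied; DTI exception granted.

Approved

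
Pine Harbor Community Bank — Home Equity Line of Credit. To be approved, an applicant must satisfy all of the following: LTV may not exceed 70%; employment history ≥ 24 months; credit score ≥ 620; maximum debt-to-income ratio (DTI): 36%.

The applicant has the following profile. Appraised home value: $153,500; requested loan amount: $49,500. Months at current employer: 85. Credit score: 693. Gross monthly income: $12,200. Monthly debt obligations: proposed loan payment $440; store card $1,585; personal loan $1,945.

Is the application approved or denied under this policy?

Approved

LTV = 49,500/153,500 = 32.2% ≤ 70%
Employment 85 ≥ 24 months
Credit score 693 ≥ 620 (meets)
Total monthly debts = (440 + 1,585 + 1,945) = 3,970. Debt-to-income = 3,970/12,200 = 32.5% — meets 36% limit
All criteria satisfied.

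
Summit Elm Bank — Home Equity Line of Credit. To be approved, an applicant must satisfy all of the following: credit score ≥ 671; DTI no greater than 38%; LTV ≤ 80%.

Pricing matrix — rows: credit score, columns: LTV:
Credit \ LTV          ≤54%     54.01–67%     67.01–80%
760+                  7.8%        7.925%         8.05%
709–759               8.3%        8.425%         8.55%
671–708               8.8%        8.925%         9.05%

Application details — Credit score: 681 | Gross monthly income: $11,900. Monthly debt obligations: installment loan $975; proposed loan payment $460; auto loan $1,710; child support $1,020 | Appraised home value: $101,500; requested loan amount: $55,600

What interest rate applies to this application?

Credit score 681 ≥ 671; Total monthly debts = (975 + 460 + 1,710 + 1,020) = 4,165. Debt-to-income = 4,165/11,900 = 35% — meets 38% limit
LTV: 55,600 ÷ 101,500 = 54.8%, within 80% cap
Credit 681 → row 671–708; LTV 54.8% → column 54.01–67%. Grid cell → 8.925%.

8.925%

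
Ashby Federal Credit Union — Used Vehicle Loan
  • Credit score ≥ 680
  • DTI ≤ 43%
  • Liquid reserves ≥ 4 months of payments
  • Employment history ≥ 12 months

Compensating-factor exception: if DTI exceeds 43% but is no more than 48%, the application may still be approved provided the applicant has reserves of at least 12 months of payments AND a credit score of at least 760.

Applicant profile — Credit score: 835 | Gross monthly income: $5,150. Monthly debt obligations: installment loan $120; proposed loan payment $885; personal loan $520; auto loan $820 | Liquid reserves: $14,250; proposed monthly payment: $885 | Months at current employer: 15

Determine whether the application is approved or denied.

Approved

Credit score 835 ≥ 680 (meets base)
Total debts = (120 + 885 + 520 + 820) = 2,345. DTI: 2,345 ÷ 5,150 = 45.5%, over the 43% base limit.
Liquid reserves cover 14,250/885 = 16.1 months — ≥ 4 required
Employment 15 ≥ 12 months
45.5% falls in the override range (43%–48%), so the compensating-factor test applies.
Override check — reserves: 16.1 mo (ok); score: 835 (ok).
Both compensating conditions met → exception applies.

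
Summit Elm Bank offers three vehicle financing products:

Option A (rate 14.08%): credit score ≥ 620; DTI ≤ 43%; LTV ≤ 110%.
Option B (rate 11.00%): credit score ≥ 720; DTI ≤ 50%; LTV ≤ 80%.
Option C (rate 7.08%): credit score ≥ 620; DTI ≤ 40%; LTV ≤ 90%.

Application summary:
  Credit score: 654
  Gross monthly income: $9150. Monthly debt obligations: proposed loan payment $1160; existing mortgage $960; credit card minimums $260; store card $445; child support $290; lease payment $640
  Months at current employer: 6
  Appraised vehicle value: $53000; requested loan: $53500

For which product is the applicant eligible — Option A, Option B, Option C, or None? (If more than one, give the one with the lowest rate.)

Total debts = (1,160 + 960 + 260 + 445 + 290 + 640) = 3,755; DTI = 3,755/9,150 = 41%.
LTV = 53,500/53,000 = 100.9%.
Option A: score 654 ≥ 620; DTI 41% ≤ 43%; LTV 100.9% ≤ 110% → qualifies.
Option B: score 654 < 720; DTI 41% ≤ 50%; LTV 100.9% > 80% → does not qualify.
Option C: score 654 ≥ 620; DTI 41% > 40%; LTV 100.9% > 90% → does not qualify.

Option A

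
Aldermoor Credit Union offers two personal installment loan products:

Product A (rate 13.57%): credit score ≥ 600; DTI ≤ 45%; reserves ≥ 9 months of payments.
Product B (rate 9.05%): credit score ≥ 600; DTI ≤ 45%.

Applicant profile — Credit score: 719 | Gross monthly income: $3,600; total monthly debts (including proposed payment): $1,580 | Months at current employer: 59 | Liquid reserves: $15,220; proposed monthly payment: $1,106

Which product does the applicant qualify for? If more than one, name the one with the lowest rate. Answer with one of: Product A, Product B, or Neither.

Product B

DTI = 1,580/3,600 = 43.9%.
Reserves = 15,220/1,106 = 13.8 months.
Product A: score 719 ≥ 600; DTI 43.9% ≤ 45%; reserves 13.8 ≥ 9 mo → qualifies.
Product B: score 719 ≥ 600; DTI 43.9% ≤ 45% → qualifies.
Qualifying: Product A, Product B. Lowest rate is 9.05% → Product B.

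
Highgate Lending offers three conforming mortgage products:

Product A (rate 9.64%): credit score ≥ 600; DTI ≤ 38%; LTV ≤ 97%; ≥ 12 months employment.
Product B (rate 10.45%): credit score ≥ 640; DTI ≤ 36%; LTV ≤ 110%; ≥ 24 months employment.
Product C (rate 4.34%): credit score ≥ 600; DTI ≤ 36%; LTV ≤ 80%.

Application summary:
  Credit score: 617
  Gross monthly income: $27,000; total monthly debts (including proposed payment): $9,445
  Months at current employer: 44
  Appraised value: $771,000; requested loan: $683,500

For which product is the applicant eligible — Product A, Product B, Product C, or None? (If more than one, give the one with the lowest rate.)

DTI = 9,445/27,000 = 35%.
LTV = 683,500/771,000 = 88.7%.
Product A: score 617 ≥ 600; DTI 35% ≤ 38%; LTV 88.7% ≤ 97%; employment 44 ≥ 12 mo → qualifies.
Product B: score 617 < 640; DTI 35% ≤ 36%; LTV 88.7% ≤ 110%; employment 44 ≥ 24 mo → does not qualify.
Product C: score 617 ≥ 600; DTI 35% ≤ 36%; LTV 88.7% > 80% → does not qualify.

Product A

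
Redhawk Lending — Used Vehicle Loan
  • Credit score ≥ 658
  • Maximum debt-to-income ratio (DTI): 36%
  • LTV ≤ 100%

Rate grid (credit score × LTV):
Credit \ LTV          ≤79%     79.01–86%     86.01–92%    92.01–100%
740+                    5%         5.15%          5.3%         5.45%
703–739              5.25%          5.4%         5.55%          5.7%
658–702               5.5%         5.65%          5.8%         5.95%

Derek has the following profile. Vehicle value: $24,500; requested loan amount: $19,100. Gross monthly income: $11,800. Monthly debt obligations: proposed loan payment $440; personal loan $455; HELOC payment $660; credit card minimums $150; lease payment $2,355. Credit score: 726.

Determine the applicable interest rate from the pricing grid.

5.25%

Credit score 726 ≥ 658; Total monthly debts = (440 + 455 + 660 + 150 + 2,355) = 4,060. DTI: 4,060 ÷ 11,800 = 34.4%, within the 36% cap
Loan-to-value = 19,100/24,500 = 78% — pass (100% max)
Credit 726 → row 703–739; LTV 78% → column ≤79%. Grid cell → 5.25%.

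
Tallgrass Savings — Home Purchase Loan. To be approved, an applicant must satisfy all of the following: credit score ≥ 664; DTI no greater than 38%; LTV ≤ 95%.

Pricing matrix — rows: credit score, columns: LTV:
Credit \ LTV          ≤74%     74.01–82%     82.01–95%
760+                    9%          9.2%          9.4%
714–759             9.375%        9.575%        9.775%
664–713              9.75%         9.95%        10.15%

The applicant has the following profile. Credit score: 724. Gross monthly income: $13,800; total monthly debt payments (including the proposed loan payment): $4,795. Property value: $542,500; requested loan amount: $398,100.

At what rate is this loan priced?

9.375%

Credit score 724 ≥ 664; DTI = 4,795/13,800 = 34.7% ≤ 38%
LTV: 398,100 ÷ 542,500 = 73.4%, within 95% cap
Credit 724 → row 714–759; LTV 73.4% → column ≤74%. Grid cell → 9.375%.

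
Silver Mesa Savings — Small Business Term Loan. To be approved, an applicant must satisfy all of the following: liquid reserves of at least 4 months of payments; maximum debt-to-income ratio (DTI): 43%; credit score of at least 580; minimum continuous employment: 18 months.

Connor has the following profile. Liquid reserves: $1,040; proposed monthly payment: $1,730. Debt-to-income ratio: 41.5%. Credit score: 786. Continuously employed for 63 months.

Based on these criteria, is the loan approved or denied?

Reserves: 1,040 ÷ 1,730 = 0.6 months (below 4-month minimum)
Debt-to-income 41.5% vs 43% cap — pass
Credit score 786 ≥ 580 (meets)
Employment 63 ≥ 18 months
Fails on reserves.

Denied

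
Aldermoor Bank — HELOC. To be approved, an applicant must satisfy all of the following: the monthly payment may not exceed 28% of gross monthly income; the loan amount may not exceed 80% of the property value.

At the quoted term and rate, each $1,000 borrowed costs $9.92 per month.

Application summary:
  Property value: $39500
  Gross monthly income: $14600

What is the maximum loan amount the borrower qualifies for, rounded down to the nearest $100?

Payment cap: 28% × $14,600 = $4,088/month.
At $9.92 per $1,000, that supports 4,088/9.92 × 1,000 ≈ $412,096 → $412,000.
LTV cap: 80% × $39,500 = $31,600 → $31,600.
Binding constraint: loan-to-value.

$31,600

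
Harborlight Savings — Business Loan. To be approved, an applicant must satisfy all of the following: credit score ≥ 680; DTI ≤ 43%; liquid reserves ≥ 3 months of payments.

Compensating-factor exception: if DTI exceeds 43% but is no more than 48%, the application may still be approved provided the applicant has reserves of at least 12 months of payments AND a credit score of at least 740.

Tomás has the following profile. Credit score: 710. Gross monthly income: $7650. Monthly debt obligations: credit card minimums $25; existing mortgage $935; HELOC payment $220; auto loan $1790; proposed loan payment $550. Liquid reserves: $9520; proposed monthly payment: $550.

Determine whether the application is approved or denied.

Denied

Credit score 710 ≥ 680 (meets base)
Total debts = (25 + 935 + 220 + 1,790 + 550) = 3,520. DTI: 3,520 ÷ 7,650 = 46%, over the 43% base limit.
Reserves = 9,520/550 = 17.3 months ≥ 3
DTI 46% is within the 43%–48% exception band; checking compensating factors.
Reserves 17.3 ≥ 12 months; credit score 710 < 740.
Compensating-factor requirement not fully met.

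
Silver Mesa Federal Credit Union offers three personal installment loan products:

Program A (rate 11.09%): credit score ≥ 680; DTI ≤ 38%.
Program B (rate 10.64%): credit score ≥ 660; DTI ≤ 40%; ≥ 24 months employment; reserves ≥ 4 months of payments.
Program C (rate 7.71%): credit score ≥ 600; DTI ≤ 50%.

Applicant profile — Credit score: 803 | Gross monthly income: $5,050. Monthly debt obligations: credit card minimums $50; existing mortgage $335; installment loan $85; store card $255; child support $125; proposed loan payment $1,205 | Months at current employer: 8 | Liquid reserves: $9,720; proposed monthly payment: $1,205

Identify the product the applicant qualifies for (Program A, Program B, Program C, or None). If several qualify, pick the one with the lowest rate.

Total debts = (50 + 335 + 85 + 255 + 125 + 1,205) = 2,055; DTI = 2,055/5,050 = 40.7%.
Reserves = 9,720/1,205 = 8.1 months.
Program A: score 803 ≥ 680; DTI 40.7% > 38% → does not qualify.
Program B: score 803 ≥ 660; DTI 40.7% > 40%; employment 8 < 24 mo; reserves 8.1 ≥ 4 mo → does not qualify.
Program C: score 803 ≥ 600; DTI 40.7% ≤ 50% → qualifies.

Program C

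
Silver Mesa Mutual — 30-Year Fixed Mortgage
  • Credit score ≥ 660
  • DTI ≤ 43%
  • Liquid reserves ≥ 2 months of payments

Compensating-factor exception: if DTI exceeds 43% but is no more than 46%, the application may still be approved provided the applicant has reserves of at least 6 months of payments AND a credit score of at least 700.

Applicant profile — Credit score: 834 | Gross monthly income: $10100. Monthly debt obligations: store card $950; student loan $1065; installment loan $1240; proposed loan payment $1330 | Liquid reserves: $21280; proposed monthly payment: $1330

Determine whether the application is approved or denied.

Credit score 834 ≥ 660 (meets base)
Total debts = (950 + 1,065 + 1,240 + 1,330) = 4,585. DTI: 4,585 ÷ 10,100 = 45.4%, over the 43% base limit.
Reserves = 21,280/1,330 = 16.0 months ≥ 2
45.4% falls in the override range (43%–46%), so the compensating-factor test applies.
Override check — reserves: 16.0 mo (ok); score: 834 (ok).
Both override conditions satisfied; DTI exception granted.

Approved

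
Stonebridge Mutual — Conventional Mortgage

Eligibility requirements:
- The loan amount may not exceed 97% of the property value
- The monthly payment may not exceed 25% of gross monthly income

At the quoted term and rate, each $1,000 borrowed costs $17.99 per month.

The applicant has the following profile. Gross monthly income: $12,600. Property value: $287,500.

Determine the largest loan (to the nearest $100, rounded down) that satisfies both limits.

Payment cap: 25% × $12,600 = $3,150/month.
At $17.99 per $1,000, that supports 3,150/17.99 × 1,000 ≈ $175,097 → $175,000.
LTV cap: 97% × $287,500 = $278,875 → $278,800.
Binding constraint: payment-to-income.

$175,000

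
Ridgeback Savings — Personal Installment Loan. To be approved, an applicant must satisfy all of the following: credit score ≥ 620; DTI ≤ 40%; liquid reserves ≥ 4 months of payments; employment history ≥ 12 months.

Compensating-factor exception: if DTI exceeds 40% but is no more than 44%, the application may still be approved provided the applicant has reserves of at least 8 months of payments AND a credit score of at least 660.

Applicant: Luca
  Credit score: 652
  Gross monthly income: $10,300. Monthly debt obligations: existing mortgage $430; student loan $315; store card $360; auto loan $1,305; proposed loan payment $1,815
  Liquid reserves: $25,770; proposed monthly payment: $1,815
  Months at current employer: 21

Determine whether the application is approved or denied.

Denied

Credit score 652 ≥ 620 (meets base)
Total debts = (430 + 315 + 360 + 1,305 + 1,815) = 4,225. DTI: 4,225 ÷ 10,300 = 41%, over the 40% base limit.
Liquid reserves cover 25,770/1,815 = 14.2 months — ≥ 4 required
Employment 21 ≥ 12 months
41% falls in the override range (40%–44%), so the compensating-factor test applies.
Reserves 14.2 ≥ 8 months; credit score 652 < 660.
Override conditions not both satisfied; exception does not apply.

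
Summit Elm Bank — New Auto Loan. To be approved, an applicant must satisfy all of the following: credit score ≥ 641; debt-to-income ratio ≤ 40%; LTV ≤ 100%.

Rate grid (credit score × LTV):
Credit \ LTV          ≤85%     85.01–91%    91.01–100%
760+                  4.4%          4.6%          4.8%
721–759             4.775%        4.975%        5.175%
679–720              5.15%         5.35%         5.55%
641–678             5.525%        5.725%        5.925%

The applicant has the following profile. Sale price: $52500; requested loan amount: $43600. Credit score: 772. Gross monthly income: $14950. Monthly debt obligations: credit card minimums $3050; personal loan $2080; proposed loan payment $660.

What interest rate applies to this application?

Credit score 772 ≥ 641; Total monthly debts = (3,050 + 2,080 + 660) = 5,790. DTI = 5,790/14,950 = 38.7% ≤ 40%
Loan-to-value = 43,600/52,500 = 83% — pass (100% max)
Score 772 is in the 760+ band; LTV 83% is in the ≤85% band → 4.4%.

4.4%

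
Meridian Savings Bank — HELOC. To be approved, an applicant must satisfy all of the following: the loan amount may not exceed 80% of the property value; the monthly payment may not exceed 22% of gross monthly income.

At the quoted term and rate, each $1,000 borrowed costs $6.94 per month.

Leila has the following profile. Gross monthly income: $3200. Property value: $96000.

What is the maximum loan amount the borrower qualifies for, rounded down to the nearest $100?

Payment cap: 22% × $3,200 = $704/month.
At $6.94 per $1,000, that supports 704/6.94 × 1,000 ≈ $101,440 → $101,400.
LTV cap: 80% × $96,000 = $76,800 → $76,800.
Binding constraint: loan-to-value.

$76,800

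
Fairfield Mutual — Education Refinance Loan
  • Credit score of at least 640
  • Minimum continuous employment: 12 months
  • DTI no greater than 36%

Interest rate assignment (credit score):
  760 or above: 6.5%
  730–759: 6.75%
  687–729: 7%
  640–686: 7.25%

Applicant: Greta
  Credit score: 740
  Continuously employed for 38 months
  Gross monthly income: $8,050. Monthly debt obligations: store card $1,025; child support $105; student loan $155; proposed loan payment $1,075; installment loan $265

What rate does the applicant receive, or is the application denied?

Approved at 6.75%

Credit score 740 ≥ 640 (meets minimum)
Employment 38 ≥ 12 months
Total monthly debts = (1,025 + 105 + 155 + 1,075 + 265) = 2,625. DTI = 2,625/8,050 = 32.6% ≤ 36%
All requirements met. Score 740 falls in the 730–759 tier → 6.75%.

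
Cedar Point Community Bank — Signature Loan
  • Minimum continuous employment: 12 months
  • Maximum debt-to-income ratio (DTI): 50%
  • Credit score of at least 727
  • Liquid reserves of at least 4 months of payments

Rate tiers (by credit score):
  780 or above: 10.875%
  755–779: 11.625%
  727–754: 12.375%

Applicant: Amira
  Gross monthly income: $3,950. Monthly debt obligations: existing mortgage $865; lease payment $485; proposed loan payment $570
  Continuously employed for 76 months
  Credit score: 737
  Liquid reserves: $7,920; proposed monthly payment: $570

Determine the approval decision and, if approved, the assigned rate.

Credit score 737 ≥ 727 (meets minimum)
Employment 76 ≥ 12 months
Total monthly debts = (865 + 485 + 570) = 1,920. DTI = 1,920/3,950 = 48.6% ≤ 50%
Reserves: 7,920 ÷ 570 = 13.9 months (meets 4-month minimum)
All requirements met. Score 737 falls in the 727–754 tier → 12.375%.

Approved at 12.375%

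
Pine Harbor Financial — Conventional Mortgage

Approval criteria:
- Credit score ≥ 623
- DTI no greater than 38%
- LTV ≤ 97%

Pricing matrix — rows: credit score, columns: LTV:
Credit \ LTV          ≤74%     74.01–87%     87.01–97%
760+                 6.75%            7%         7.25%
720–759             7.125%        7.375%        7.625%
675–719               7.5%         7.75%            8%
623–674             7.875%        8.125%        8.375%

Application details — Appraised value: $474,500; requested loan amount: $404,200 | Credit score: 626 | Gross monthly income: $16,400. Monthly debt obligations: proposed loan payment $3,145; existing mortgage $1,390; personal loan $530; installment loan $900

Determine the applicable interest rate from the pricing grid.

Credit score 626 ≥ 623; Total monthly debts = (3,145 + 1,390 + 530 + 900) = 5,965. DTI: 5,965 ÷ 16,400 = 36.4%, within the 38% cap
LTV: 404,200 ÷ 474,500 = 85.2%, within 97% cap
Row: 626 falls in 623–674. Column: 85.2% falls in 74.01–87%. Rate = 8.125%.

8.125%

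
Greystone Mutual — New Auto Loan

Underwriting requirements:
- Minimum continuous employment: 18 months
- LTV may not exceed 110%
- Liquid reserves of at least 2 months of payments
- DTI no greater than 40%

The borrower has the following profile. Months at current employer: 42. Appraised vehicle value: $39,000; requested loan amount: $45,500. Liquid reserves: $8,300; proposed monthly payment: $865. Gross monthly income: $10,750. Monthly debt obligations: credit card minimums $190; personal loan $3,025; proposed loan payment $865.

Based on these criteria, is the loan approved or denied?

Denied

Employment 42 ≥ 18 months
LTV = 45,500/39,000 = 116.7% > 110%
Reserves: 8,300 ÷ 865 = 9.6 months (meets 2-month minimum)
Total monthly debts = (190 + 3,025 + 865) = 4,080. Debt-to-income = 4,080/10,750 = 38% — meets 40% limit
Fails on LTV.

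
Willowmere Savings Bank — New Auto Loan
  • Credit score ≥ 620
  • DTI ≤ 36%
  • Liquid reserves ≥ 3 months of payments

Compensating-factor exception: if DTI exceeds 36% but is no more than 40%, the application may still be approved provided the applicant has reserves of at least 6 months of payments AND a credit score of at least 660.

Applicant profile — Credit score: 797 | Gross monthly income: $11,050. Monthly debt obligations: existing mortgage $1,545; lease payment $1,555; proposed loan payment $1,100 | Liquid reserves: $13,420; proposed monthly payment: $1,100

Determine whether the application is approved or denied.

Credit score 797 ≥ 620 (meets base)
Total debts = (1,545 + 1,555 + 1,100) = 4,200. DTI: 4,200 ÷ 11,050 = 38%, over the 36% base limit.
Reserves = 13,420/1,100 = 12.2 months ≥ 3
38% falls in the override range (36%–40%), so the compensating-factor test applies.
Override check — reserves: 12.2 mo (ok); score: 797 (ok).
Both compensating conditions met → exception applies.

Approved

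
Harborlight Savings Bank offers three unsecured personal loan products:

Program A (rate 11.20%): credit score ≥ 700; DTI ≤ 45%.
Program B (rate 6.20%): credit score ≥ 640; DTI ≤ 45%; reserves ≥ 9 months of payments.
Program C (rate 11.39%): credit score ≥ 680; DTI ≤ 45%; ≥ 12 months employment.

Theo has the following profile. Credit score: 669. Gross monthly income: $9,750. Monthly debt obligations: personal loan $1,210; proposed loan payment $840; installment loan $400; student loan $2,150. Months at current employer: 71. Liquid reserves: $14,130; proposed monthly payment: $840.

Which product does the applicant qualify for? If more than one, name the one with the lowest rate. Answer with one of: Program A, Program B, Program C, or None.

Total debts = (1,210 + 840 + 400 + 2,150) = 4,600; DTI = 4,600/9,750 = 47.2%.
Reserves = 14,130/840 = 16.8 months.
Program A: score 669 < 700; DTI 47.2% > 45% → does not qualify.
Program B: score 669 ≥ 640; DTI 47.2% > 45%; reserves 16.8 ≥ 9 mo → does not qualify.
Program C: score 669 < 680; DTI 47.2% > 45%; employment 71 ≥ 12 mo → does not qualify.

None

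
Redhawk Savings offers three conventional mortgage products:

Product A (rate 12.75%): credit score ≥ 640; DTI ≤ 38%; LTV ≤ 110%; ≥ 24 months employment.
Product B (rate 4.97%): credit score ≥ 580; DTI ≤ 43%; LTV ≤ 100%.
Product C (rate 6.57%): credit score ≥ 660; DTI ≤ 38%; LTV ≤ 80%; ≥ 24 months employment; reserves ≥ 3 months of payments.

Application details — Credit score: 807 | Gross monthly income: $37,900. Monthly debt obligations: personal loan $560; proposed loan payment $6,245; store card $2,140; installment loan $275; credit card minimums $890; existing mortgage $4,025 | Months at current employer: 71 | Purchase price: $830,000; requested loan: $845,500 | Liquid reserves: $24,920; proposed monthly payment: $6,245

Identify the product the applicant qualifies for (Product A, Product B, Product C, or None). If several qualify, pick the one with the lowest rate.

Total debts = (560 + 6,245 + 2,140 + 275 + 890 + 4,025) = 14,135; DTI = 14,135/37,900 = 37.3%.
LTV = 845,500/830,000 = 101.9%.
Reserves = 24,920/6,245 = 4.0 months.
Product A: score 807 ≥ 640; DTI 37.3% ≤ 38%; LTV 101.9% ≤ 110%; employment 71 ≥ 24 mo → qualifies.
Product B: score 807 ≥ 580; DTI 37.3% ≤ 43%; LTV 101.9% > 100% → does not qualify.
Product C: score 807 ≥ 660; DTI 37.3% ≤ 38%; LTV 101.9% > 80%; employment 71 ≥ 24 mo; reserves 4.0 ≥ 3 mo → does not qualify.

Product A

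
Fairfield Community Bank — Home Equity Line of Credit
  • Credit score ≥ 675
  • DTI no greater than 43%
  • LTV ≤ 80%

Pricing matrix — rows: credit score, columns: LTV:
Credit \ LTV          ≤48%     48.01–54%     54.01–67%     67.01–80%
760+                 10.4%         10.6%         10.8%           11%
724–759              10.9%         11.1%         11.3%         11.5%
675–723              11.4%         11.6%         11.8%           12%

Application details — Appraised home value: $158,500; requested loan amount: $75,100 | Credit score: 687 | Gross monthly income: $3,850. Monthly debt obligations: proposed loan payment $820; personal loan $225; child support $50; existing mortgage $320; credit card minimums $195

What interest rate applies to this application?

11.4%

Credit score 687 ≥ 675; Total monthly debts = (820 + 225 + 50 + 320 + 195) = 1,610. Debt-to-income = 1,610/3,850 = 41.8% — meets 43% limit
LTV: 75,100 ÷ 158,500 = 47.4%, within 80% cap
Row: 687 falls in 675–723. Column: 47.4% falls in ≤48%. Rate = 11.4%.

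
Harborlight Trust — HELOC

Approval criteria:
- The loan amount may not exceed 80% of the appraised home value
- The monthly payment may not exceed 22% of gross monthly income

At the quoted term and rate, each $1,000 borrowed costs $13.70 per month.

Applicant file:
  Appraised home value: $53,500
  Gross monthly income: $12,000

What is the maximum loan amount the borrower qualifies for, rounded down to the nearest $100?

Payment cap: 22% × $12,000 = $2,640/month.
At $13.70 per $1,000, that supports 2,640/13.70 × 1,000 ≈ $192,700 → $192,700.
LTV cap: 80% × $53,500 = $42,800 → $42,800.
Binding constraint: loan-to-value.

$42,800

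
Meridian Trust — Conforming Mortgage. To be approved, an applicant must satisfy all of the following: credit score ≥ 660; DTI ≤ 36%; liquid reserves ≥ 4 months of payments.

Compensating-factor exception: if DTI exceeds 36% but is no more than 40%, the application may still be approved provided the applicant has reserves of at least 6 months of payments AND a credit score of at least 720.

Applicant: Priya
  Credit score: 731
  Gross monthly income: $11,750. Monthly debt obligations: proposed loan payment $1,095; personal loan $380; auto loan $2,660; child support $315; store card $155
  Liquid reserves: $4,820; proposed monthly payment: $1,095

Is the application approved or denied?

Denied

Credit score 731 ≥ 660 (meets base)
Total debts = (1,095 + 380 + 2,660 + 315 + 155) = 4,605. DTI: 4,605 ÷ 11,750 = 39.2%, over the 36% base limit.
Liquid reserves cover 4,820/1,095 = 4.4 months — ≥ 4 required
39.2% falls in the override range (36%–40%), so the compensating-factor test applies.
Reserves 4.4 < 6 months; credit score 731 ≥ 720.
Override conditions not both satisfied; exception does not apply.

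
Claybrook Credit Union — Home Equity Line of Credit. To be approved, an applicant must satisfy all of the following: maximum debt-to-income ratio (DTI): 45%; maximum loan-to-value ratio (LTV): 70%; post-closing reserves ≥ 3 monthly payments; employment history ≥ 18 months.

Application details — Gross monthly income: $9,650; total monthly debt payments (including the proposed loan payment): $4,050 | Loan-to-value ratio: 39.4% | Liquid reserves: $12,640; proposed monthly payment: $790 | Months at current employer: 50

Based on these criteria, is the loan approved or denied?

Approved

Debt-to-income = 4,050/9,650 = 42% — meets 45% limit
LTV 39.4% ≤ 70%
Liquid reserves cover 12,640/790 = 16.0 months — ≥ 3 required
Employment 50 ≥ 18 months
All criteria satisfied.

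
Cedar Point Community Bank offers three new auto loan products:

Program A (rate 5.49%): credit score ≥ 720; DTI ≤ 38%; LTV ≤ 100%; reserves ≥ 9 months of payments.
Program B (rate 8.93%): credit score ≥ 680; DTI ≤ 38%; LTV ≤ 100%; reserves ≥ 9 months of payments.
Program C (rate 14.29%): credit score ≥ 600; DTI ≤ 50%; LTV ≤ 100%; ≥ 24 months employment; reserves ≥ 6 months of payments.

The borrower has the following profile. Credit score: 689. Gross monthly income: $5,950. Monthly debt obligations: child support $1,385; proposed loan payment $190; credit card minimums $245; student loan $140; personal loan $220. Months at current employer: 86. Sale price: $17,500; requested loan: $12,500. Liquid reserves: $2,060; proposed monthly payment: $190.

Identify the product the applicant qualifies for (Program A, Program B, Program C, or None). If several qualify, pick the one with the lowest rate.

Program B

Total debts = (1,385 + 190 + 245 + 140 + 220) = 2,180; DTI = 2,180/5,950 = 36.6%.
LTV = 12,500/17,500 = 71.4%.
Reserves = 2,060/190 = 10.8 months.
Program A: score 689 < 720; DTI 36.6% ≤ 38%; LTV 71.4% ≤ 100%; reserves 10.8 ≥ 9 mo → does not qualify.
Program B: score 689 ≥ 680; DTI 36.6% ≤ 38%; LTV 71.4% ≤ 100%; reserves 10.8 ≥ 9 mo → qualifies.
Program C: score 689 ≥ 600; DTI 36.6% ≤ 50%; LTV 71.4% ≤ 100%; employment 86 ≥ 24 mo; reserves 10.8 ≥ 6 mo → qualifies.
Qualifying: Program B, Program C. Lowest rate is 8.93% → Program B.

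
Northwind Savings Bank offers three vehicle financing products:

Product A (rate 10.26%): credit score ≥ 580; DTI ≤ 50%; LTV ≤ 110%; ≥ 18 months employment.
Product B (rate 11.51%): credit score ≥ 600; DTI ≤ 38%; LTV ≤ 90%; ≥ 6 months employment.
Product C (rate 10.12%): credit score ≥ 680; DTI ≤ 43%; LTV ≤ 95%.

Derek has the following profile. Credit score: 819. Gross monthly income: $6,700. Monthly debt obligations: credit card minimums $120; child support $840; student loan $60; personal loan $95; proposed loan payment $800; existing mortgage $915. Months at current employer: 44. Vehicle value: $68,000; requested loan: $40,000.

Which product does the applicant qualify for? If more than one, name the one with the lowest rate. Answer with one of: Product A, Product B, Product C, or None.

Product C

Total debts = (120 + 840 + 60 + 95 + 800 + 915) = 2,830; DTI = 2,830/6,700 = 42.2%.
LTV = 40,000/68,000 = 58.8%.
Product A: score 819 ≥ 580; DTI 42.2% ≤ 50%; LTV 58.8% ≤ 110%; employment 44 ≥ 18 mo → qualifies.
Product B: score 819 ≥ 600; DTI 42.2% > 38%; LTV 58.8% ≤ 90%; employment 44 ≥ 6 mo → does not qualify.
Product C: score 819 ≥ 680; DTI 42.2% ≤ 43%; LTV 58.8% ≤ 95% → qualifies.
Qualifying: Product A, Product C. Lowest rate is 10.12% → Product C.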